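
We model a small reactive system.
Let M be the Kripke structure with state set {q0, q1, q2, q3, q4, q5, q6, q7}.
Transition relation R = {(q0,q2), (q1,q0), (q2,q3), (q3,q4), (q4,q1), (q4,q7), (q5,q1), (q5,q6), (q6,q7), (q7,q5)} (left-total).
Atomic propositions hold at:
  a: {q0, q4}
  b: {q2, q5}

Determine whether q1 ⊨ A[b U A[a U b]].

A[a U b]: least fixpoint, start Z0 = Sat(b) = {q2, q5}, add states in Sat(a) with every successor in Z. Z1 = {q0, q2, q5}; fixed.
Sat(A[a U b]) = {q0, q2, q5}
A[b U A[a U b]]: least fixpoint, start Z0 = Sat(A[a U b]) = {q0, q2, q5}, add states in Sat(b) with every successor in Z. Already a fixed point.
Sat(A[b U A[a U b]]) = {q0, q2, q5}
q1 ∉ Sat(A[b U A[a U b]]) = {q0, q2, q5}, so the formula does not hold at q1.

No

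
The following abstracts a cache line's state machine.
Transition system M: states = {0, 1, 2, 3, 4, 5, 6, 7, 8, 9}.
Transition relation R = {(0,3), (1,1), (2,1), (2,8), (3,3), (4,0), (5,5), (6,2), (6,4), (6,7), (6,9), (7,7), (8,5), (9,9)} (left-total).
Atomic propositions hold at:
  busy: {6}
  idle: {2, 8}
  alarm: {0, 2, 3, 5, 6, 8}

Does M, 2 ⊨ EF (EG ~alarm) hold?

Sat(~alarm) = {1, 4, 7, 9}
EG ~alarm: greatest fixpoint, start Z0 = {1, 4, 7, 9}, keep only states in Sat with some successor in Z. Z1 = {1, 7, 9}; fixed.
Sat(EG ~alarm) = {1, 7, 9}
EF (EG ~alarm): least fixpoint, start Z0 = {1, 7, 9}, add states with some successor in Z. Z1 = {1, 2, 6, 7, 9}; fixed.
Sat(EF (EG ~alarm)) = {1, 2, 6, 7, 9}
2 ∈ Sat(EF (EG ~alarm)) = {1, 2, 6, 7, 9}, so the formula holds at 2.

Yes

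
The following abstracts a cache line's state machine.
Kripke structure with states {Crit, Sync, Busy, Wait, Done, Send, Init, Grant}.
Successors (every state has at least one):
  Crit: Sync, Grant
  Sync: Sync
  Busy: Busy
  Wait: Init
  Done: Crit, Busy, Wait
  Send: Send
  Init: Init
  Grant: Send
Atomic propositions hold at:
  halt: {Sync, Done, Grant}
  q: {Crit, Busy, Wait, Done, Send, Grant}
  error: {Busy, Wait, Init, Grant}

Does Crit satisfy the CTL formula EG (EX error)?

Sat(EX error) = {s : some successor in {Busy, Wait, Init, Grant}} = {Crit, Busy, Wait, Done, Init}
EG (EX error): greatest fixpoint, start Z0 = {Crit, Busy, Wait, Done, Init}, keep only states in Sat with some successor in Z. Z1 = {Busy, Wait, Done, Init}; fixed.
Sat(EG (EX error)) = {Busy, Wait, Done, Init}
Crit ∉ Sat(EG (EX error)) = {Busy, Wait, Done, Init}, so the formula does not hold at Crit.

No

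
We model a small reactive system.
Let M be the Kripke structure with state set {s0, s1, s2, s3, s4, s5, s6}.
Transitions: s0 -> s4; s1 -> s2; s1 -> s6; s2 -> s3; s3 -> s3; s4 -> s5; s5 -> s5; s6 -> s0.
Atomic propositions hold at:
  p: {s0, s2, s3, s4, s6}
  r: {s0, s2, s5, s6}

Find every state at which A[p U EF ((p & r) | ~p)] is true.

{s0, s1, s2, s4, s5, s6}

Sat(p & r) = {s0, s2, s6}
Sat(~p) = {s1, s5}
Sat((p & r) | ~p) = {s0, s1, s2, s5, s6}
EF ((p & r) | ~p): least fixpoint, start Z0 = {s0, s1, s2, s5, s6}, add states with some successor in Z. Z1 = {s0, s1, s2, s4, s5, s6}; fixed.
Sat(EF ((p & r) | ~p)) = {s0, s1, s2, s4, s5, s6}
A[p U EF ((p & r) | ~p)]: least fixpoint, start Z0 = Sat(EF ((p & r) | ~p)) = {s0, s1, s2, s4, s5, s6}, add states in Sat(p) with every successor in Z. Already a fixed point.
Sat(A[p U EF ((p & r) | ~p)]) = {s0, s1, s2, s4, s5, s6}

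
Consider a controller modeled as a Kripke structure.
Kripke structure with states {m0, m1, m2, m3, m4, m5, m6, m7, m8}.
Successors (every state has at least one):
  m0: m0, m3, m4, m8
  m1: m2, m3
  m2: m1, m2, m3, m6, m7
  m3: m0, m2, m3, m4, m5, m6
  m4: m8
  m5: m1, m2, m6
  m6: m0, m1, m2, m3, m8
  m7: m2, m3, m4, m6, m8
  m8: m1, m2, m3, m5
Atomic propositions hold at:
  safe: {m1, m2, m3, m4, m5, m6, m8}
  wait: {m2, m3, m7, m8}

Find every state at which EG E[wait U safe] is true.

{m1, m2, m3, m4, m5, m6, m7, m8}

E[wait U safe]: least fixpoint, start Z0 = Sat(safe) = {m1, m2, m3, m4, m5, m6, m8}, add states in Sat(wait) with some successor in Z. Z1 = {m1, m2, m3, m4, m5, m6, m7, m8}; fixed.
Sat(E[wait U safe]) = {m1, m2, m3, m4, m5, m6, m7, m8}
EG E[wait U safe]: greatest fixpoint, start Z0 = {m1, m2, m3, m4, m5, m6, m7, m8}, keep only states in Sat with some successor in Z. Already a fixed point.
Sat(EG E[wait U safe]) = {m1, m2, m3, m4, m5, m6, m7, m8}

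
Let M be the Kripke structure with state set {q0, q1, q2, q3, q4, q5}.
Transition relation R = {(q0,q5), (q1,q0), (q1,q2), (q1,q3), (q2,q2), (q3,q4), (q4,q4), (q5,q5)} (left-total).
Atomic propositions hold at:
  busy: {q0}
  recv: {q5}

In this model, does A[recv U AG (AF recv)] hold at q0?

Yes

AF recv: least fixpoint, start Z0 = {q5}, add states with every successor in Z. Z1 = {q0, q5}; fixed.
Sat(AF recv) = {q0, q5}
AG (AF recv): greatest fixpoint, start Z0 = {q0, q5}, keep only states in Sat with every successor in Z. Already a fixed point.
Sat(AG (AF recv)) = {q0, q5}
A[recv U AG (AF recv)]: least fixpoint, start Z0 = Sat(AG (AF recv)) = {q0, q5}, add states in Sat(recv) with every successor in Z. Already a fixed point.
Sat(A[recv U AG (AF recv)]) = {q0, q5}
q0 ∈ Sat(A[recv U AG (AF recv)]) = {q0, q5}, so the formula holds at q0.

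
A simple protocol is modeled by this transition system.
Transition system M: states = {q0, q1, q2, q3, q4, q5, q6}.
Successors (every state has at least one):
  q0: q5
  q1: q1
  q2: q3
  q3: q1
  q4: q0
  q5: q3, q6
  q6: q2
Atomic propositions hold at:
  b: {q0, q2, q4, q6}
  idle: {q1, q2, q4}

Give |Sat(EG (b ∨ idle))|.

Sat(b ∨ idle) = {q0, q1, q2, q4, q6}
EG (b ∨ idle): greatest fixpoint, start Z0 = {q0, q1, q2, q4, q6}, keep only states in Sat with some successor in Z. Z1 = {q1, q4, q6}; Z2 = {q1}; fixed.
Sat(EG (b ∨ idle)) = {q1}
|Sat(EG (b ∨ idle))| = |{q1}| = 1.

1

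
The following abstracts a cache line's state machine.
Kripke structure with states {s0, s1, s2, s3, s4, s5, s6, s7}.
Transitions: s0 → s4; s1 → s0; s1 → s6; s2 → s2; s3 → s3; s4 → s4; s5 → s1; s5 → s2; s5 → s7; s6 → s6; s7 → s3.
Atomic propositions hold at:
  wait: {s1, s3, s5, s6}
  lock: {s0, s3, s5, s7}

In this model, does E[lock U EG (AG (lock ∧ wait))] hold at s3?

Sat(lock ∧ wait) = {s3, s5}
AG (lock ∧ wait): greatest fixpoint, start Z0 = {s3, s5}, keep only states in Sat with every successor in Z. Z1 = {s3}; fixed.
Sat(AG (lock ∧ wait)) = {s3}
EG (AG (lock ∧ wait)): greatest fixpoint, start Z0 = {s3}, keep only states in Sat with some successor in Z. Already a fixed point.
Sat(EG (AG (lock ∧ wait))) = {s3}
E[lock U EG (AG (lock ∧ wait))]: least fixpoint, start Z0 = Sat(EG (AG (lock ∧ wait))) = {s3}, add states in Sat(lock) with some successor in Z. Z1 = {s3, s7}; Z2 = {s3, s5, s7}; fixed.
Sat(E[lock U EG (AG (lock ∧ wait))]) = {s3, s5, s7}
s3 ∈ Sat(E[lock U EG (AG (lock ∧ wait))]) = {s3, s5, s7}, so the formula holds at s3.

Yes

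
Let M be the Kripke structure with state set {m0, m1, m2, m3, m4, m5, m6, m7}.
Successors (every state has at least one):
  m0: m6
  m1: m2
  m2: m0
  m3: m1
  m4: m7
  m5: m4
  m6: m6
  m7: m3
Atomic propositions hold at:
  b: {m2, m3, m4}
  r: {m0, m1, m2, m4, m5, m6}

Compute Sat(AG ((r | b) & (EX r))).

Sat(r | b) = {m0, m1, m2, m3, m4, m5, m6}
Sat(EX r) = {s : some successor in {m0, m1, m2, m4, m5, m6}} = {m0, m1, m2, m3, m5, m6}
Sat((r | b) & (EX r)) = {m0, m1, m2, m3, m5, m6}
AG ((r | b) & (EX r)): greatest fixpoint, start Z0 = {m0, m1, m2, m3, m5, m6}, keep only states in Sat with every successor in Z. Z1 = {m0, m1, m2, m3, m6}; fixed.
Sat(AG ((r | b) & (EX r))) = {m0, m1, m2, m3, m6}

{m0, m1, m2, m3, m6}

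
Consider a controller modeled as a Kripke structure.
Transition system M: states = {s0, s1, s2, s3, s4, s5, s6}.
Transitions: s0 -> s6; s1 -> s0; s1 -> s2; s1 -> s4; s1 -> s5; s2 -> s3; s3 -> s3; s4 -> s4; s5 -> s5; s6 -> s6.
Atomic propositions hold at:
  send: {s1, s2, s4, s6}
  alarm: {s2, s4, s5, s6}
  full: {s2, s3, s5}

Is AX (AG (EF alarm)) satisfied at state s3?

No

EF alarm: least fixpoint, start Z0 = {s2, s4, s5, s6}, add states with some successor in Z. Z1 = {s0, s1, s2, s4, s5, s6}; fixed.
Sat(EF alarm) = {s0, s1, s2, s4, s5, s6}
AG (EF alarm): greatest fixpoint, start Z0 = {s0, s1, s2, s4, s5, s6}, keep only states in Sat with every successor in Z. Z1 = {s0, s1, s4, s5, s6}; Z2 = {s0, s4, s5, s6}; fixed.
Sat(AG (EF alarm)) = {s0, s4, s5, s6}
Sat(AX (AG (EF alarm))) = {s : every successor in {s0, s4, s5, s6}} = {s0, s4, s5, s6}
s3 ∉ Sat(AX (AG (EF alarm))) = {s0, s4, s5, s6}, so the formula does not hold at s3.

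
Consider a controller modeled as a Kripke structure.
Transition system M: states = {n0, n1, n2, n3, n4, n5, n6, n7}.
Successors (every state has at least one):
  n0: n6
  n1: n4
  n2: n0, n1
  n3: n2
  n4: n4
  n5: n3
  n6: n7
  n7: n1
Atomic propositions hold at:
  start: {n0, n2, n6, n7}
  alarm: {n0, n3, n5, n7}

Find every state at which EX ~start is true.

{n1, n2, n4, n5, n7}

Sat(~start) = {n1, n3, n4, n5}
Sat(EX ~start) = {s : some successor in {n1, n3, n4, n5}} = {n1, n2, n4, n5, n7}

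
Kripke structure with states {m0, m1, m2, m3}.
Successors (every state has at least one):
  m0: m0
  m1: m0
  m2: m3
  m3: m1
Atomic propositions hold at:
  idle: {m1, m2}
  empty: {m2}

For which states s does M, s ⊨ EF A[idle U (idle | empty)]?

{m1, m2, m3}

Sat(idle | empty) = {m1, m2}
A[idle U (idle | empty)]: least fixpoint, start Z0 = Sat((idle | empty)) = {m1, m2}, add states in Sat(idle) with every successor in Z. Already a fixed point.
Sat(A[idle U (idle | empty)]) = {m1, m2}
EF A[idle U (idle | empty)]: least fixpoint, start Z0 = {m1, m2}, add states with some successor in Z. Z1 = {m1, m2, m3}; fixed.
Sat(EF A[idle U (idle | empty)]) = {m1, m2, m3}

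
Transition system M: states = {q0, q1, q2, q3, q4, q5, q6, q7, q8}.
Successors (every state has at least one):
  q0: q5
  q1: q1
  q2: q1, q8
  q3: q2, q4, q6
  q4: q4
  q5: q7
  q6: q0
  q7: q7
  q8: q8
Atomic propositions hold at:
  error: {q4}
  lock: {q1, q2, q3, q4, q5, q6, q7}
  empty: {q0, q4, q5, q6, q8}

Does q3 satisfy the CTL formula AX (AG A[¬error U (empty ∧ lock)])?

Sat(¬error) = {q0, q1, q2, q3, q5, q6, q7, q8}
Sat(empty ∧ lock) = {q4, q5, q6}
A[¬error U (empty ∧ lock)]: least fixpoint, start Z0 = Sat((empty ∧ lock)) = {q4, q5, q6}, add states in Sat(¬error) with every successor in Z. Z1 = {q0, q4, q5, q6}; fixed.
Sat(A[¬error U (empty ∧ lock)]) = {q0, q4, q5, q6}
AG A[¬error U (empty ∧ lock)]: greatest fixpoint, start Z0 = {q0, q4, q5, q6}, keep only states in Sat with every successor in Z. Z1 = {q0, q4, q6}; Z2 = {q4, q6}; Z3 = {q4}; fixed.
Sat(AG A[¬error U (empty ∧ lock)]) = {q4}
Sat(AX (AG A[¬error U (empty ∧ lock)])) = {s : every successor in {q4}} = {q4}
q3 ∉ Sat(AX (AG A[¬error U (empty ∧ lock)])) = {q4}, so the formula does not hold at q3.

No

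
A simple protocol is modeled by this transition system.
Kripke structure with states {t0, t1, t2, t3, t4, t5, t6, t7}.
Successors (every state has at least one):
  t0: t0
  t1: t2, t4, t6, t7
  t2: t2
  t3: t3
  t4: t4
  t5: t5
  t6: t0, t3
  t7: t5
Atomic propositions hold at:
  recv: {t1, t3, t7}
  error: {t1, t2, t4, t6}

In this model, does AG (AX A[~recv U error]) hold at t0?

Sat(~recv) = {t0, t2, t4, t5, t6}
A[~recv U error]: least fixpoint, start Z0 = Sat(error) = {t1, t2, t4, t6}, add states in Sat(~recv) with every successor in Z. Already a fixed point.
Sat(A[~recv U error]) = {t1, t2, t4, t6}
Sat(AX A[~recv U error]) = {s : every successor in {t1, t2, t4, t6}} = {t2, t4}
AG (AX A[~recv U error]): greatest fixpoint, start Z0 = {t2, t4}, keep only states in Sat with every successor in Z. Already a fixed point.
Sat(AG (AX A[~recv U error])) = {t2, t4}
t0 ∉ Sat(AG (AX A[~recv U error])) = {t2, t4}, so the formula does not hold at t0.

No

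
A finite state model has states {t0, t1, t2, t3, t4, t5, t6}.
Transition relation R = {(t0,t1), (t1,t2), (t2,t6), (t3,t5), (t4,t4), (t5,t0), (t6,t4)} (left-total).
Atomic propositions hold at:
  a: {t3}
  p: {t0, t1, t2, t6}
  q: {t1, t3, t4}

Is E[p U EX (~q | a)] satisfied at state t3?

Sat(~q) = {t0, t2, t5, t6}
Sat(~q | a) = {t0, t2, t3, t5, t6}
Sat(EX (~q | a)) = {s : some successor in {t0, t2, t3, t5, t6}} = {t1, t2, t3, t5}
E[p U EX (~q | a)]: least fixpoint, start Z0 = Sat(EX (~q | a)) = {t1, t2, t3, t5}, add states in Sat(p) with some successor in Z. Z1 = {t0, t1, t2, t3, t5}; fixed.
Sat(E[p U EX (~q | a)]) = {t0, t1, t2, t3, t5}
t3 ∈ Sat(E[p U EX (~q | a)]) = {t0, t1, t2, t3, t5}, so the formula holds at t3.

Yes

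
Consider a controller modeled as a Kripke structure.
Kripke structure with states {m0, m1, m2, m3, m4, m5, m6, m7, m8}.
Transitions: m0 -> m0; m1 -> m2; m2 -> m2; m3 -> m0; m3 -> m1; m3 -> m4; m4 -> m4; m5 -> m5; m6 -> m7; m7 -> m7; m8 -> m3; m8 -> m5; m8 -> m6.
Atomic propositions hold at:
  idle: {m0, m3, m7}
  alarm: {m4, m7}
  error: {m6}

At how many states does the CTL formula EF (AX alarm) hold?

Sat(AX alarm) = {s : every successor in {m4, m7}} = {m4, m6, m7}
EF (AX alarm): least fixpoint, start Z0 = {m4, m6, m7}, add states with some successor in Z. Z1 = {m3, m4, m6, m7, m8}; fixed.
Sat(EF (AX alarm)) = {m3, m4, m6, m7, m8}
|Sat(EF (AX alarm))| = |{m3, m4, m6, m7, m8}| = 5.

5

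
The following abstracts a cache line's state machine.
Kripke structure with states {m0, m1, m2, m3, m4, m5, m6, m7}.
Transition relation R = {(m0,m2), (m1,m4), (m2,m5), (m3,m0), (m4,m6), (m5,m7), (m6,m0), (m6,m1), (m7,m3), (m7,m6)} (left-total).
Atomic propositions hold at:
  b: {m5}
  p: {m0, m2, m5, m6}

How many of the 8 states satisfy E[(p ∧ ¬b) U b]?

Sat(¬b) = {m0, m1, m2, m3, m4, m6, m7}
Sat(p ∧ ¬b) = {m0, m2, m6}
E[(p ∧ ¬b) U b]: least fixpoint, start Z0 = Sat(b) = {m5}, add states in Sat(p ∧ ¬b) with some successor in Z. Z1 = {m2, m5}; Z2 = {m0, m2, m5}; Z3 = {m0, m2, m5, m6}; fixed.
Sat(E[(p ∧ ¬b) U b]) = {m0, m2, m5, m6}
|Sat(E[(p ∧ ¬b) U b])| = |{m0, m2, m5, m6}| = 4.

4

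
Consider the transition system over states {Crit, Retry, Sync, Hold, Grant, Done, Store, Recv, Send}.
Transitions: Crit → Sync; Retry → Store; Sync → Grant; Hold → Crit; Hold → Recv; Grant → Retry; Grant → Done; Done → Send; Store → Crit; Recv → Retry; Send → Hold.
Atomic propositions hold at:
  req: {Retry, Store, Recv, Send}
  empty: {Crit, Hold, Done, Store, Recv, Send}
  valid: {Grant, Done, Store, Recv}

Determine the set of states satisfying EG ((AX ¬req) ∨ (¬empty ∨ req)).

{Crit, Retry, Sync, Grant, Store, Recv}

Sat(¬req) = {Crit, Sync, Hold, Grant, Done}
Sat(AX ¬req) = {s : every successor in {Crit, Sync, Hold, Grant, Done}} = {Crit, Sync, Store, Send}
Sat(¬empty) = {Retry, Sync, Grant}
Sat(¬empty ∨ req) = {Retry, Sync, Grant, Store, Recv, Send}
Sat((AX ¬req) ∨ (¬empty ∨ req)) = {Crit, Retry, Sync, Grant, Store, Recv, Send}
EG ((AX ¬req) ∨ (¬empty ∨ req)): greatest fixpoint, start Z0 = {Crit, Retry, Sync, Grant, Store, Recv, Send}, keep only states in Sat with some successor in Z. Z1 = {Crit, Retry, Sync, Grant, Store, Recv}; fixed.
Sat(EG ((AX ¬req) ∨ (¬empty ∨ req))) = {Crit, Retry, Sync, Grant, Store, Recv}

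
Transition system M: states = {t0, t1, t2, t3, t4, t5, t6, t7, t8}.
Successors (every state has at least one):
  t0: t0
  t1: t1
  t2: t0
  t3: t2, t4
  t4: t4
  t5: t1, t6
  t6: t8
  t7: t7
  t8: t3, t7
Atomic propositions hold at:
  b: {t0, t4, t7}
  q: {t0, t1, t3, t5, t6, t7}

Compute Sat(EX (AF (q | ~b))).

{t0, t1, t2, t3, t5, t6, t7, t8}

Sat(~b) = {t1, t2, t3, t5, t6, t8}
Sat(q | ~b) = {t0, t1, t2, t3, t5, t6, t7, t8}
AF (q | ~b): least fixpoint, start Z0 = {t0, t1, t2, t3, t5, t6, t7, t8}, add states with every successor in Z. Already a fixed point.
Sat(AF (q | ~b)) = {t0, t1, t2, t3, t5, t6, t7, t8}
Sat(EX (AF (q | ~b))) = {s : some successor in {t0, t1, t2, t3, t5, t6, t7, t8}} = {t0, t1, t2, t3, t5, t6, t7, t8}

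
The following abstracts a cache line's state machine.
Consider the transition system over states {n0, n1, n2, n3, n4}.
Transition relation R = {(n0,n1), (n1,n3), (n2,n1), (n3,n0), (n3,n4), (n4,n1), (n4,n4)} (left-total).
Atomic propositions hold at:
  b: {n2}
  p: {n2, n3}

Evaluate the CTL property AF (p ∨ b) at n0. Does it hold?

Sat(p ∨ b) = {n2, n3}
AF (p ∨ b): least fixpoint, start Z0 = {n2, n3}, add states with every successor in Z. Z1 = {n1, n2, n3}; Z2 = {n0, n1, n2, n3}; fixed.
Sat(AF (p ∨ b)) = {n0, n1, n2, n3}
n0 ∈ Sat(AF (p ∨ b)) = {n0, n1, n2, n3}, so the formula holds at n0.

Yes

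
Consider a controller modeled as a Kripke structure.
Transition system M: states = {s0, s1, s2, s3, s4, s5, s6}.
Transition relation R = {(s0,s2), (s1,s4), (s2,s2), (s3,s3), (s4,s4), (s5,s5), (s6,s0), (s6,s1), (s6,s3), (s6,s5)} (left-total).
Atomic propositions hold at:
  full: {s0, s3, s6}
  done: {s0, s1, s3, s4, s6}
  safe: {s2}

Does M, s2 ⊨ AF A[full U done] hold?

No

A[full U done]: least fixpoint, start Z0 = Sat(done) = {s0, s1, s3, s4, s6}, add states in Sat(full) with every successor in Z. Already a fixed point.
Sat(A[full U done]) = {s0, s1, s3, s4, s6}
AF A[full U done]: least fixpoint, start Z0 = {s0, s1, s3, s4, s6}, add states with every successor in Z. Already a fixed point.
Sat(AF A[full U done]) = {s0, s1, s3, s4, s6}
s2 ∉ Sat(AF A[full U done]) = {s0, s1, s3, s4, s6}, so the formula does not hold at s2.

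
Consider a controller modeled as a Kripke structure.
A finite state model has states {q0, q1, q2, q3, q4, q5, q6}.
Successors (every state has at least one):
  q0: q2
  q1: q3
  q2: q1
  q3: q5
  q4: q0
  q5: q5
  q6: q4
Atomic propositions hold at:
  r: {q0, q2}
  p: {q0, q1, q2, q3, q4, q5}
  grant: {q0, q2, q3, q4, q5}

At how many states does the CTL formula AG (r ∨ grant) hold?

Sat(r ∨ grant) = {q0, q2, q3, q4, q5}
AG (r ∨ grant): greatest fixpoint, start Z0 = {q0, q2, q3, q4, q5}, keep only states in Sat with every successor in Z. Z1 = {q0, q3, q4, q5}; Z2 = {q3, q4, q5}; Z3 = {q3, q5}; fixed.
Sat(AG (r ∨ grant)) = {q3, q5}
|Sat(AG (r ∨ grant))| = |{q3, q5}| = 2.

2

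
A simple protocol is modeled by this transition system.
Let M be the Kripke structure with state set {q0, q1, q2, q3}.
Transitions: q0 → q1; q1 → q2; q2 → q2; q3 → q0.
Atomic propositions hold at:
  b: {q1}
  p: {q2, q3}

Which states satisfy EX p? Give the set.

Sat(EX p) = {s : some successor in {q2, q3}} = {q1, q2}

{q1, q2}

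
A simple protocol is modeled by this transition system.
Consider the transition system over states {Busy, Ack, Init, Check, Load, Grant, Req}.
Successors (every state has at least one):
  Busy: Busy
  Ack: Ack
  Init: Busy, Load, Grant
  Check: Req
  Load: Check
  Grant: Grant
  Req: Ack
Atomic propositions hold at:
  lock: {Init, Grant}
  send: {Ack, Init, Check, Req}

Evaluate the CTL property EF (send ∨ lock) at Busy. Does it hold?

Sat(send ∨ lock) = {Ack, Init, Check, Grant, Req}
EF (send ∨ lock): least fixpoint, start Z0 = {Ack, Init, Check, Grant, Req}, add states with some successor in Z. Z1 = {Ack, Init, Check, Load, Grant, Req}; fixed.
Sat(EF (send ∨ lock)) = {Ack, Init, Check, Load, Grant, Req}
Busy ∉ Sat(EF (send ∨ lock)) = {Ack, Init, Check, Load, Grant, Req}, so the formula does not hold at Busy.

No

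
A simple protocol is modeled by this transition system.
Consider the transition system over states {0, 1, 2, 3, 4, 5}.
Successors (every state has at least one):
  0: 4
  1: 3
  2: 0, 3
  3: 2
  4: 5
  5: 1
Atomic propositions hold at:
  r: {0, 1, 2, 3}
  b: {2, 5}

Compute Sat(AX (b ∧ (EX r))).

Sat(EX r) = {s : some successor in {0, 1, 2, 3}} = {1, 2, 3, 5}
Sat(b ∧ (EX r)) = {2, 5}
Sat(AX (b ∧ (EX r))) = {s : every successor in {2, 5}} = {3, 4}

{3, 4}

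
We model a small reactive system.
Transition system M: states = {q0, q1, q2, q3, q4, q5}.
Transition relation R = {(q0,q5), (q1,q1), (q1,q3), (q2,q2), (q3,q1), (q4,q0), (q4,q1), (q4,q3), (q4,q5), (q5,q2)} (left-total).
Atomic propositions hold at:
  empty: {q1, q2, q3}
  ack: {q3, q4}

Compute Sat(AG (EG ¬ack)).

{q0, q2, q5}

Sat(¬ack) = {q0, q1, q2, q5}
EG ¬ack: greatest fixpoint, start Z0 = {q0, q1, q2, q5}, keep only states in Sat with some successor in Z. Already a fixed point.
Sat(EG ¬ack) = {q0, q1, q2, q5}
AG (EG ¬ack): greatest fixpoint, start Z0 = {q0, q1, q2, q5}, keep only states in Sat with every successor in Z. Z1 = {q0, q2, q5}; fixed.
Sat(AG (EG ¬ack)) = {q0, q2, q5}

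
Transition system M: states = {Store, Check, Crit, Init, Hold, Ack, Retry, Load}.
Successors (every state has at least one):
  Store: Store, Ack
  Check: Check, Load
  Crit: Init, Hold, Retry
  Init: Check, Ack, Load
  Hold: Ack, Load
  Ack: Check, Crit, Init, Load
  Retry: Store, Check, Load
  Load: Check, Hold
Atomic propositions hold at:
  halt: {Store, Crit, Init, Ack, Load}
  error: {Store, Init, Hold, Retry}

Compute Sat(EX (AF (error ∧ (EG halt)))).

EG halt: greatest fixpoint, start Z0 = {Store, Crit, Init, Ack, Load}, keep only states in Sat with some successor in Z. Z1 = {Store, Crit, Init, Ack}; fixed.
Sat(EG halt) = {Store, Crit, Init, Ack}
Sat(error ∧ (EG halt)) = {Store, Init}
AF (error ∧ (EG halt)): least fixpoint, start Z0 = {Store, Init}, add states with every successor in Z. Already a fixed point.
Sat(AF (error ∧ (EG halt))) = {Store, Init}
Sat(EX (AF (error ∧ (EG halt)))) = {s : some successor in {Store, Init}} = {Store, Crit, Ack, Retry}

{Store, Crit, Ack, Retry}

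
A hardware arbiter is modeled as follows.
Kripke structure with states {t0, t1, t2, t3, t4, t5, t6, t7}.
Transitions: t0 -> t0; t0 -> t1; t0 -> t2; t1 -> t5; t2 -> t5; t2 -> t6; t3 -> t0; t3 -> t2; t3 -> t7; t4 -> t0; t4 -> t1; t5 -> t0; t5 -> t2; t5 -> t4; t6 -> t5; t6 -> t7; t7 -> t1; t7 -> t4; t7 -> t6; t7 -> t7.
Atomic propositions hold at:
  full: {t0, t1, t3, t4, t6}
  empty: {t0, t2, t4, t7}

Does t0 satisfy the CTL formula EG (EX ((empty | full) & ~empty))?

Sat(empty | full) = {t0, t1, t2, t3, t4, t6, t7}
Sat(~empty) = {t1, t3, t5, t6}
Sat((empty | full) & ~empty) = {t1, t3, t6}
Sat(EX ((empty | full) & ~empty)) = {s : some successor in {t1, t3, t6}} = {t0, t2, t4, t7}
EG (EX ((empty | full) & ~empty)): greatest fixpoint, start Z0 = {t0, t2, t4, t7}, keep only states in Sat with some successor in Z. Z1 = {t0, t4, t7}; fixed.
Sat(EG (EX ((empty | full) & ~empty))) = {t0, t4, t7}
t0 ∈ Sat(EG (EX ((empty | full) & ~empty))) = {t0, t4, t7}, so the formula holds at t0.

Yes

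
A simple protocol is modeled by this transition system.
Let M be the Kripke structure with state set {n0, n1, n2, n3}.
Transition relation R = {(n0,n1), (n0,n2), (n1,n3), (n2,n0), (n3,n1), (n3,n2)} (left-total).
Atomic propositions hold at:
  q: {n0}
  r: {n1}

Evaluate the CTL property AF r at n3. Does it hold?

AF r: least fixpoint, start Z0 = {n1}, add states with every successor in Z. Already a fixed point.
Sat(AF r) = {n1}
n3 ∉ Sat(AF r) = {n1}, so the formula does not hold at n3.

No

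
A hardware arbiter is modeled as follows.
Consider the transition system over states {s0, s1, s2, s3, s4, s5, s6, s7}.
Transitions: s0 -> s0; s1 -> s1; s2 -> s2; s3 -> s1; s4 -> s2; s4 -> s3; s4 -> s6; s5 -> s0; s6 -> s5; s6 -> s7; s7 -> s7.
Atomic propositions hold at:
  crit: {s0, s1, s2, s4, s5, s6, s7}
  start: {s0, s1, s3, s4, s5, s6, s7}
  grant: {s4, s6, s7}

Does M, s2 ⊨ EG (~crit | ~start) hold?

Sat(~crit) = {s3}
Sat(~start) = {s2}
Sat(~crit | ~start) = {s2, s3}
EG (~crit | ~start): greatest fixpoint, start Z0 = {s2, s3}, keep only states in Sat with some successor in Z. Z1 = {s2}; fixed.
Sat(EG (~crit | ~start)) = {s2}
s2 ∈ Sat(EG (~crit | ~start)) = {s2}, so the formula holds at s2.

Yes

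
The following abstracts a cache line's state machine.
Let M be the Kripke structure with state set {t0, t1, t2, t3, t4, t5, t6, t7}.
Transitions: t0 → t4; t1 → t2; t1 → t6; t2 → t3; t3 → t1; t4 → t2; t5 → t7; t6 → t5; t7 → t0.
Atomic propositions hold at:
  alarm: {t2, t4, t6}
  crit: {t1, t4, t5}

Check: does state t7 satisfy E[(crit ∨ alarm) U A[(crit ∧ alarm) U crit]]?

Sat(crit ∨ alarm) = {t1, t2, t4, t5, t6}
Sat(crit ∧ alarm) = {t4}
A[(crit ∧ alarm) U crit]: least fixpoint, start Z0 = Sat(crit) = {t1, t4, t5}, add states in Sat(crit ∧ alarm) with every successor in Z. Already a fixed point.
Sat(A[(crit ∧ alarm) U crit]) = {t1, t4, t5}
E[(crit ∨ alarm) U A[(crit ∧ alarm) U crit]]: least fixpoint, start Z0 = Sat(A[(crit ∧ alarm) U crit]) = {t1, t4, t5}, add states in Sat(crit ∨ alarm) with some successor in Z. Z1 = {t1, t4, t5, t6}; fixed.
Sat(E[(crit ∨ alarm) U A[(crit ∧ alarm) U crit]]) = {t1, t4, t5, t6}
t7 ∉ Sat(E[(crit ∨ alarm) U A[(crit ∧ alarm) U crit]]) = {t1, t4, t5, t6}, so the formula does not hold at t7.

No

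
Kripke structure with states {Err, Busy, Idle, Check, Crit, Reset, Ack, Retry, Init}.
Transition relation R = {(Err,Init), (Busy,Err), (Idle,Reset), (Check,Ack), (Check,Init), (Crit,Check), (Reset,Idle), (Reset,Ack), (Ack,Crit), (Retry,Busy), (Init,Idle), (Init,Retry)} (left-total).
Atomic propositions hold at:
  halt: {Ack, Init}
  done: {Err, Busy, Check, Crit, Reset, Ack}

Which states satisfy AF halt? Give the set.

{Err, Busy, Check, Crit, Ack, Retry, Init}

AF halt: least fixpoint, start Z0 = {Ack, Init}, add states with every successor in Z. Z1 = {Err, Check, Ack, Init}; Z2 = {Err, Busy, Check, Crit, Ack, Init}; Z3 = {Err, Busy, Check, Crit, Ack, Retry, Init}; fixed.
Sat(AF halt) = {Err, Busy, Check, Crit, Ack, Retry, Init}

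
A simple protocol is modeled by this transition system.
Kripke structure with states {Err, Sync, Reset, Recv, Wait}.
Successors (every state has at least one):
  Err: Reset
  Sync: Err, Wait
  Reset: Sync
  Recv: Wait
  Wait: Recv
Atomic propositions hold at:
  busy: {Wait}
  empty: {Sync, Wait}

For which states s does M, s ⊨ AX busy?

{Recv}

Sat(AX busy) = {s : every successor in {Wait}} = {Recv}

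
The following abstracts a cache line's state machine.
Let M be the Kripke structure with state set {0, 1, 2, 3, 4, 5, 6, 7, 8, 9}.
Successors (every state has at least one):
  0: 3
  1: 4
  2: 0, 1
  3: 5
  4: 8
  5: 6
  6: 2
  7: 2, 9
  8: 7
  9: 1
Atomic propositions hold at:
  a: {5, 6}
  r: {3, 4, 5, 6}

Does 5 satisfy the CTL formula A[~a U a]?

Yes

Sat(~a) = {0, 1, 2, 3, 4, 7, 8, 9}
A[~a U a]: least fixpoint, start Z0 = Sat(a) = {5, 6}, add states in Sat(~a) with every successor in Z. Z1 = {3, 5, 6}; Z2 = {0, 3, 5, 6}; fixed.
Sat(A[~a U a]) = {0, 3, 5, 6}
5 ∈ Sat(A[~a U a]) = {0, 3, 5, 6}, so the formula holds at 5.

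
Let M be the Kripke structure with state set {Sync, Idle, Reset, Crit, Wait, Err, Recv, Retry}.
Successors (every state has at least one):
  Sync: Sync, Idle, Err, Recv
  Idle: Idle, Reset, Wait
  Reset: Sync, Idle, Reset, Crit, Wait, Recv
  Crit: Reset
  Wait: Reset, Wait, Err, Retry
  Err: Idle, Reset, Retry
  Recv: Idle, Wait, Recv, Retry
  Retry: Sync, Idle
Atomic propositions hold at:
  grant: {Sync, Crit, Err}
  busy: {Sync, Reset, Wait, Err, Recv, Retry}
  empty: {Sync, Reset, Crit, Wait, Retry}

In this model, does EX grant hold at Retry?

Sat(EX grant) = {s : some successor in {Sync, Crit, Err}} = {Sync, Reset, Wait, Retry}
Retry ∈ Sat(EX grant) = {Sync, Reset, Wait, Retry}, so the formula holds at Retry.

Yes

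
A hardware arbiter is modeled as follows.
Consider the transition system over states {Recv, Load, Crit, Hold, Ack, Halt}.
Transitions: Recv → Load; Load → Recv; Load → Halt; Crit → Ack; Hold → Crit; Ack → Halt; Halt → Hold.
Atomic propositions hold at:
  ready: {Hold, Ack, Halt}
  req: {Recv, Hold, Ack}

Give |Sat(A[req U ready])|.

A[req U ready]: least fixpoint, start Z0 = Sat(ready) = {Hold, Ack, Halt}, add states in Sat(req) with every successor in Z. Already a fixed point.
Sat(A[req U ready]) = {Hold, Ack, Halt}
|Sat(A[req U ready])| = |{Hold, Ack, Halt}| = 3.

3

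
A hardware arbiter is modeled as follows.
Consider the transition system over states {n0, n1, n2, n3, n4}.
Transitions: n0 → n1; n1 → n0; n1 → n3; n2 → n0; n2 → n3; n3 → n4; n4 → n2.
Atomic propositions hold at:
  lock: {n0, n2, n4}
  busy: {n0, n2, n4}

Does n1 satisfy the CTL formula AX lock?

Sat(AX lock) = {s : every successor in {n0, n2, n4}} = {n3, n4}
n1 ∉ Sat(AX lock) = {n3, n4}, so the formula does not hold at n1.

No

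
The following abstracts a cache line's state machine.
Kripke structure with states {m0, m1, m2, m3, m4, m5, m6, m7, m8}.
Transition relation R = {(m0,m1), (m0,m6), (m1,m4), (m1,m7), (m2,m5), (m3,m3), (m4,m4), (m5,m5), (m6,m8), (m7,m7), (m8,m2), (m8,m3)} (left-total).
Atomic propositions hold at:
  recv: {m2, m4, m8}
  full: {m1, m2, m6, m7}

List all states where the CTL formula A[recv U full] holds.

A[recv U full]: least fixpoint, start Z0 = Sat(full) = {m1, m2, m6, m7}, add states in Sat(recv) with every successor in Z. Already a fixed point.
Sat(A[recv U full]) = {m1, m2, m6, m7}

{m1, m2, m6, m7}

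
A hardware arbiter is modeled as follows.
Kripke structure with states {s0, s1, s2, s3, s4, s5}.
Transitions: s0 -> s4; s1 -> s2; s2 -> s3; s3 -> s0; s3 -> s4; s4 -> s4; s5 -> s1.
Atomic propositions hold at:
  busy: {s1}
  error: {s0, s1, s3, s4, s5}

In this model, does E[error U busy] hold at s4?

E[error U busy]: least fixpoint, start Z0 = Sat(busy) = {s1}, add states in Sat(error) with some successor in Z. Z1 = {s1, s5}; fixed.
Sat(E[error U busy]) = {s1, s5}
s4 ∉ Sat(E[error U busy]) = {s1, s5}, so the formula does not hold at s4.

No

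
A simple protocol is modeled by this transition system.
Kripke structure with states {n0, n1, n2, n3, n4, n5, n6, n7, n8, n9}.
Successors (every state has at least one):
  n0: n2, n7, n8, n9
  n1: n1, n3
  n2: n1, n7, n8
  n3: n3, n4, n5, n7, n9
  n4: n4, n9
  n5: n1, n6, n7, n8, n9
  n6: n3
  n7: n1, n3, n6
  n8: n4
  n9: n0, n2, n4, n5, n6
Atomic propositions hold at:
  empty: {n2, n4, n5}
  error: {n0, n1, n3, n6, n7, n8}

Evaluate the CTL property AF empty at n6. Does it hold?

No

AF empty: least fixpoint, start Z0 = {n2, n4, n5}, add states with every successor in Z. Z1 = {n2, n4, n5, n8}; fixed.
Sat(AF empty) = {n2, n4, n5, n8}
n6 ∉ Sat(AF empty) = {n2, n4, n5, n8}, so the formula does not hold at n6.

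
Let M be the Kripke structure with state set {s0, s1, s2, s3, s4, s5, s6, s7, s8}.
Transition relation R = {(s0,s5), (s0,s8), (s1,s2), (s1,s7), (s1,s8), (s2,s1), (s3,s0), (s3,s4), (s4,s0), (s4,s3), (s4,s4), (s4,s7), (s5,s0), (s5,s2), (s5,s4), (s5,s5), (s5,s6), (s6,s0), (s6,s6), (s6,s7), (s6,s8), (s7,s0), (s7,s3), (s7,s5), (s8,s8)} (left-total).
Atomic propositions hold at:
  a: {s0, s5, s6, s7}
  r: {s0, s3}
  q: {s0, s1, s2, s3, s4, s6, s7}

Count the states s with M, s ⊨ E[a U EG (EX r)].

6

Sat(EX r) = {s : some successor in {s0, s3}} = {s3, s4, s5, s6, s7}
EG (EX r): greatest fixpoint, start Z0 = {s3, s4, s5, s6, s7}, keep only states in Sat with some successor in Z. Already a fixed point.
Sat(EG (EX r)) = {s3, s4, s5, s6, s7}
E[a U EG (EX r)]: least fixpoint, start Z0 = Sat(EG (EX r)) = {s3, s4, s5, s6, s7}, add states in Sat(a) with some successor in Z. Z1 = {s0, s3, s4, s5, s6, s7}; fixed.
Sat(E[a U EG (EX r)]) = {s0, s3, s4, s5, s6, s7}
|Sat(E[a U EG (EX r)])| = |{s0, s3, s4, s5, s6, s7}| = 6.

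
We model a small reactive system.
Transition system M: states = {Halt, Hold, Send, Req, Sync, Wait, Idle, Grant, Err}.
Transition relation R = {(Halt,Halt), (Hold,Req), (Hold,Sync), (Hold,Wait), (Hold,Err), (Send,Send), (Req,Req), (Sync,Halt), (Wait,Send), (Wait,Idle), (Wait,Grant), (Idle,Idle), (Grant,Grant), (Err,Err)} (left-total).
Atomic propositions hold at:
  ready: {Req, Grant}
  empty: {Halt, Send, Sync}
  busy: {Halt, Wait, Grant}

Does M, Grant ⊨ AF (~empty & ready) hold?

Yes

Sat(~empty) = {Hold, Req, Wait, Idle, Grant, Err}
Sat(~empty & ready) = {Req, Grant}
AF (~empty & ready): least fixpoint, start Z0 = {Req, Grant}, add states with every successor in Z. Already a fixed point.
Sat(AF (~empty & ready)) = {Req, Grant}
Grant ∈ Sat(AF (~empty & ready)) = {Req, Grant}, so the formula holds at Grant.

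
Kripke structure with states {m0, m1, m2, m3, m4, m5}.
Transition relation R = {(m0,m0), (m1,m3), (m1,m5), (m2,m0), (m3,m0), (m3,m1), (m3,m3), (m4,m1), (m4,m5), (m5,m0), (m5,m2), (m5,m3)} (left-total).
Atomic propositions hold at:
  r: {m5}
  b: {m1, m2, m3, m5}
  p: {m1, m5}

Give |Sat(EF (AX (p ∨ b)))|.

Sat(p ∨ b) = {m1, m2, m3, m5}
Sat(AX (p ∨ b)) = {s : every successor in {m1, m2, m3, m5}} = {m1, m4}
EF (AX (p ∨ b)): least fixpoint, start Z0 = {m1, m4}, add states with some successor in Z. Z1 = {m1, m3, m4}; Z2 = {m1, m3, m4, m5}; fixed.
Sat(EF (AX (p ∨ b))) = {m1, m3, m4, m5}
|Sat(EF (AX (p ∨ b)))| = |{m1, m3, m4, m5}| = 4.

4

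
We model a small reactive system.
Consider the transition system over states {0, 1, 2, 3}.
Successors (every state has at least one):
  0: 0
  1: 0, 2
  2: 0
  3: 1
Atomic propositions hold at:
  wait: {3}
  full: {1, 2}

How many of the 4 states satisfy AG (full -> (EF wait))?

1

EF wait: least fixpoint, start Z0 = {3}, add states with some successor in Z. Already a fixed point.
Sat(EF wait) = {3}
Sat(full -> (EF wait)) = {0, 3}
AG (full -> (EF wait)): greatest fixpoint, start Z0 = {0, 3}, keep only states in Sat with every successor in Z. Z1 = {0}; fixed.
Sat(AG (full -> (EF wait))) = {0}
|Sat(AG (full -> (EF wait)))| = |{0}| = 1.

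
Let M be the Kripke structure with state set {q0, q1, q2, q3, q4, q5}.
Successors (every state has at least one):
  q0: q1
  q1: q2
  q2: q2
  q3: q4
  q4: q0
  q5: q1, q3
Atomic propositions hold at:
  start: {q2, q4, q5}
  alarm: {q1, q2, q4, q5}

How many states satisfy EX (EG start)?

EG start: greatest fixpoint, start Z0 = {q2, q4, q5}, keep only states in Sat with some successor in Z. Z1 = {q2}; fixed.
Sat(EG start) = {q2}
Sat(EX (EG start)) = {s : some successor in {q2}} = {q1, q2}
|Sat(EX (EG start))| = |{q1, q2}| = 2.

2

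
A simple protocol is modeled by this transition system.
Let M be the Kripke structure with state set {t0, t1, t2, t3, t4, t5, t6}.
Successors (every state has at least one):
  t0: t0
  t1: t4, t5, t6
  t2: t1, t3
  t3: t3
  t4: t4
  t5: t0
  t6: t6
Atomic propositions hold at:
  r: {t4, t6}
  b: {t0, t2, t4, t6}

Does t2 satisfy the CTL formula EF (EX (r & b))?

Yes

Sat(r & b) = {t4, t6}
Sat(EX (r & b)) = {s : some successor in {t4, t6}} = {t1, t4, t6}
EF (EX (r & b)): least fixpoint, start Z0 = {t1, t4, t6}, add states with some successor in Z. Z1 = {t1, t2, t4, t6}; fixed.
Sat(EF (EX (r & b))) = {t1, t2, t4, t6}
t2 ∈ Sat(EF (EX (r & b))) = {t1, t2, t4, t6}, so the formula holds at t2.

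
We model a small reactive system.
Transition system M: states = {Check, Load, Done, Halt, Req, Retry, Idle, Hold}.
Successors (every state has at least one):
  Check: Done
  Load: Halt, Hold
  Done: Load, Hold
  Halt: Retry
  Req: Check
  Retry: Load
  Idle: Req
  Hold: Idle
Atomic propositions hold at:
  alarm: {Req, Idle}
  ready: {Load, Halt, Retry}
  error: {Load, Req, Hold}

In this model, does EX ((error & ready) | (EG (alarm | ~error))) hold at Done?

Sat(error & ready) = {Load}
Sat(~error) = {Check, Done, Halt, Retry, Idle}
Sat(alarm | ~error) = {Check, Done, Halt, Req, Retry, Idle}
EG (alarm | ~error): greatest fixpoint, start Z0 = {Check, Done, Halt, Req, Retry, Idle}, keep only states in Sat with some successor in Z. Z1 = {Check, Halt, Req, Idle}; Z2 = {Req, Idle}; Z3 = {Idle}; Z4 = ∅; fixed.
Sat(EG (alarm | ~error)) = ∅
Sat((error & ready) | (EG (alarm | ~error))) = {Load}
Sat(EX ((error & ready) | (EG (alarm | ~error)))) = {s : some successor in {Load}} = {Done, Retry}
Done ∈ Sat(EX ((error & ready) | (EG (alarm | ~error)))) = {Done, Retry}, so the formula holds at Done.

Yes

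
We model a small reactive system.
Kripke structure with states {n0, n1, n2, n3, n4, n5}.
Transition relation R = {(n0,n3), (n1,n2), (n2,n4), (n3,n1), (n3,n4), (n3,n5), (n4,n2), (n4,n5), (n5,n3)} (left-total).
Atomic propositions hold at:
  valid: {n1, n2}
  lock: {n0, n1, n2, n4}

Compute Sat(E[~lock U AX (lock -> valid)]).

{n0, n1, n3, n4, n5}

Sat(~lock) = {n3, n5}
Sat(lock -> valid) = {n1, n2, n3, n5}
Sat(AX (lock -> valid)) = {s : every successor in {n1, n2, n3, n5}} = {n0, n1, n4, n5}
E[~lock U AX (lock -> valid)]: least fixpoint, start Z0 = Sat(AX (lock -> valid)) = {n0, n1, n4, n5}, add states in Sat(~lock) with some successor in Z. Z1 = {n0, n1, n3, n4, n5}; fixed.
Sat(E[~lock U AX (lock -> valid)]) = {n0, n1, n3, n4, n5}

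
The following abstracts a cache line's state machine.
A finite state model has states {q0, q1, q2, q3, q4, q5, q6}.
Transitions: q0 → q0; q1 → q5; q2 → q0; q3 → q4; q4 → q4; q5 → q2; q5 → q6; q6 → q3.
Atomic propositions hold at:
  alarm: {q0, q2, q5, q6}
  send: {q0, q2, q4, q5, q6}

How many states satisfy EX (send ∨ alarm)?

6

Sat(send ∨ alarm) = {q0, q2, q4, q5, q6}
Sat(EX (send ∨ alarm)) = {s : some successor in {q0, q2, q4, q5, q6}} = {q0, q1, q2, q3, q4, q5}
|Sat(EX (send ∨ alarm))| = |{q0, q1, q2, q3, q4, q5}| = 6.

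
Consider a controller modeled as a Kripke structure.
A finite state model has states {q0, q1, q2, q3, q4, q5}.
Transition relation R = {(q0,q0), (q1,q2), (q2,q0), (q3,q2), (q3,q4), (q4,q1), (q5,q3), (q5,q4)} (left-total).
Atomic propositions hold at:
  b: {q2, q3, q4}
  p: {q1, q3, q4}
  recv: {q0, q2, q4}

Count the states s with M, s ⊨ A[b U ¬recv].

4

Sat(¬recv) = {q1, q3, q5}
A[b U ¬recv]: least fixpoint, start Z0 = Sat(¬recv) = {q1, q3, q5}, add states in Sat(b) with every successor in Z. Z1 = {q1, q3, q4, q5}; fixed.
Sat(A[b U ¬recv]) = {q1, q3, q4, q5}
|Sat(A[b U ¬recv])| = |{q1, q3, q4, q5}| = 4.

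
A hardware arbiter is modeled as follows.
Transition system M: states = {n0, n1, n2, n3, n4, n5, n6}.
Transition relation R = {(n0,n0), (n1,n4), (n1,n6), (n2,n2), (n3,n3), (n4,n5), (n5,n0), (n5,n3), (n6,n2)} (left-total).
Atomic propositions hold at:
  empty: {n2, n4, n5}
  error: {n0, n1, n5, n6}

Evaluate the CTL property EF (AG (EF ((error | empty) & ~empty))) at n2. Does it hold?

No

Sat(error | empty) = {n0, n1, n2, n4, n5, n6}
Sat(~empty) = {n0, n1, n3, n6}
Sat((error | empty) & ~empty) = {n0, n1, n6}
EF ((error | empty) & ~empty): least fixpoint, start Z0 = {n0, n1, n6}, add states with some successor in Z. Z1 = {n0, n1, n5, n6}; Z2 = {n0, n1, n4, n5, n6}; fixed.
Sat(EF ((error | empty) & ~empty)) = {n0, n1, n4, n5, n6}
AG (EF ((error | empty) & ~empty)): greatest fixpoint, start Z0 = {n0, n1, n4, n5, n6}, keep only states in Sat with every successor in Z. Z1 = {n0, n1, n4}; Z2 = {n0}; fixed.
Sat(AG (EF ((error | empty) & ~empty))) = {n0}
EF (AG (EF ((error | empty) & ~empty))): least fixpoint, start Z0 = {n0}, add states with some successor in Z. Z1 = {n0, n5}; Z2 = {n0, n4, n5}; Z3 = {n0, n1, n4, n5}; fixed.
Sat(EF (AG (EF ((error | empty) & ~empty)))) = {n0, n1, n4, n5}
n2 ∉ Sat(EF (AG (EF ((error | empty) & ~empty)))) = {n0, n1, n4, n5}, so the formula does not hold at n2.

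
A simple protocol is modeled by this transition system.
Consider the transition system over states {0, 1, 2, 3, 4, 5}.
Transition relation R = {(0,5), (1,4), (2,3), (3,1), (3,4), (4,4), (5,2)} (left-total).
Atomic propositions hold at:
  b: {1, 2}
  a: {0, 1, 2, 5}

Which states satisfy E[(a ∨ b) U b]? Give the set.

Sat(a ∨ b) = {0, 1, 2, 5}
E[(a ∨ b) U b]: least fixpoint, start Z0 = Sat(b) = {1, 2}, add states in Sat(a ∨ b) with some successor in Z. Z1 = {1, 2, 5}; Z2 = {0, 1, 2, 5}; fixed.
Sat(E[(a ∨ b) U b]) = {0, 1, 2, 5}

{0, 1, 2, 5}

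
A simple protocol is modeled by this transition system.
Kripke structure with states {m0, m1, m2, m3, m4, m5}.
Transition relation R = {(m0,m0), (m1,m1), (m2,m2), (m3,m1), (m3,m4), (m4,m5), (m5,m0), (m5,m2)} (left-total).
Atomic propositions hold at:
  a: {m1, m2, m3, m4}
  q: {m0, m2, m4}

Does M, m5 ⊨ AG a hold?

No

AG a: greatest fixpoint, start Z0 = {m1, m2, m3, m4}, keep only states in Sat with every successor in Z. Z1 = {m1, m2, m3}; Z2 = {m1, m2}; fixed.
Sat(AG a) = {m1, m2}
m5 ∉ Sat(AG a) = {m1, m2}, so the formula does not hold at m5.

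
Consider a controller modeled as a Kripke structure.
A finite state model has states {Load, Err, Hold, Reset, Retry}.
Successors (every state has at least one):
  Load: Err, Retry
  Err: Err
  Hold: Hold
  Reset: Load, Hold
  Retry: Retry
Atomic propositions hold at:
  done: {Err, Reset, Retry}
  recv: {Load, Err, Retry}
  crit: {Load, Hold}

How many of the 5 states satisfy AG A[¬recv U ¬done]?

1

Sat(¬recv) = {Hold, Reset}
Sat(¬done) = {Load, Hold}
A[¬recv U ¬done]: least fixpoint, start Z0 = Sat(¬done) = {Load, Hold}, add states in Sat(¬recv) with every successor in Z. Z1 = {Load, Hold, Reset}; fixed.
Sat(A[¬recv U ¬done]) = {Load, Hold, Reset}
AG A[¬recv U ¬done]: greatest fixpoint, start Z0 = {Load, Hold, Reset}, keep only states in Sat with every successor in Z. Z1 = {Hold, Reset}; Z2 = {Hold}; fixed.
Sat(AG A[¬recv U ¬done]) = {Hold}
|Sat(AG A[¬recv U ¬done])| = |{Hold}| = 1.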